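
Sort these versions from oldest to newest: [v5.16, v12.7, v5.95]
[v5.16, v5.95, v12.7]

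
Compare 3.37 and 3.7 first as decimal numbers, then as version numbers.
As decimals: 3.37 < 3.7. As versions: v3.37 > v3.7 (minor version 37 > 7).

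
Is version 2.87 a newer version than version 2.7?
Yes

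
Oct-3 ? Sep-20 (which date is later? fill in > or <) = >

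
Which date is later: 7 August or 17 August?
17 August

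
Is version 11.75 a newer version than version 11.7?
Yes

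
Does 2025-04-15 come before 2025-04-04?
No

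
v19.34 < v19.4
False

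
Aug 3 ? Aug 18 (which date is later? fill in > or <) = <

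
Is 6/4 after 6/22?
No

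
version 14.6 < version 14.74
True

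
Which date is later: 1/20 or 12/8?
12/8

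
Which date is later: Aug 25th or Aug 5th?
Aug 25th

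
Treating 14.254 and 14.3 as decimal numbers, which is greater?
14.3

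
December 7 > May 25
True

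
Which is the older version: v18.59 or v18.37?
v18.37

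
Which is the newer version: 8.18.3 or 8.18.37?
8.18.37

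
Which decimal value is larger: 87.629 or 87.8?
87.8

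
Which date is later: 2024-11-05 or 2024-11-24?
2024-11-24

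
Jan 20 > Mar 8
False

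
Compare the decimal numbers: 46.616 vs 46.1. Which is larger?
46.616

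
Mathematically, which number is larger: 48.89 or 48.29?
48.89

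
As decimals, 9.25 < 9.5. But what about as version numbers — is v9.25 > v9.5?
True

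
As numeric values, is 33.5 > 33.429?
True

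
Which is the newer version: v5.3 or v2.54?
v5.3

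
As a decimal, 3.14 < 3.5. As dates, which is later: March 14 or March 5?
March 14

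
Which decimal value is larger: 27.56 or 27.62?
27.62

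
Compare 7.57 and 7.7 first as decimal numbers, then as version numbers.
As decimals: 7.57 < 7.7. As versions: v7.57 > v7.7 (minor version 57 > 7).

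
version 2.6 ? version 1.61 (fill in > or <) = >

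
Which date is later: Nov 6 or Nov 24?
Nov 24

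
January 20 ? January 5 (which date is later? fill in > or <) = >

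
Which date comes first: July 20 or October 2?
July 20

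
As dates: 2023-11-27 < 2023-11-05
False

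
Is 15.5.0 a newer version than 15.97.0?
No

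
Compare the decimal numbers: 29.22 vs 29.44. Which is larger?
29.44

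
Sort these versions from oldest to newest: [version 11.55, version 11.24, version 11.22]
[version 11.22, version 11.24, version 11.55]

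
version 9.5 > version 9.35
False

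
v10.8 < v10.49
True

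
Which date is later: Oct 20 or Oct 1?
Oct 20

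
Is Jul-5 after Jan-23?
Yes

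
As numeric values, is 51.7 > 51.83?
False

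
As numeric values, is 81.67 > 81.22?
True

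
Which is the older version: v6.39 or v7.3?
v6.39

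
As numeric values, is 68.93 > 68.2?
True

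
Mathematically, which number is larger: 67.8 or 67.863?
67.863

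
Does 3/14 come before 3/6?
No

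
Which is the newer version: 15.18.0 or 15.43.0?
15.43.0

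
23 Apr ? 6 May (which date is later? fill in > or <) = <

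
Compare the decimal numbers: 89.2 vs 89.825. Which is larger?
89.825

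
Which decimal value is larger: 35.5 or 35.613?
35.613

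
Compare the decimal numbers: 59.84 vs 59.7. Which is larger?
59.84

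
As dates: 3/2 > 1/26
True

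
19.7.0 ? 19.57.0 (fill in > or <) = <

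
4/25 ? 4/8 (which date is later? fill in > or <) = >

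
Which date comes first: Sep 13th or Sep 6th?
Sep 6th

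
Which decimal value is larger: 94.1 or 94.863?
94.863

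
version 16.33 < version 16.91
True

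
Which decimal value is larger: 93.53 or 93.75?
93.75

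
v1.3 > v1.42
False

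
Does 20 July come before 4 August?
Yes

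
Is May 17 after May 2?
Yes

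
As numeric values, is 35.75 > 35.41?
True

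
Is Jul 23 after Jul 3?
Yes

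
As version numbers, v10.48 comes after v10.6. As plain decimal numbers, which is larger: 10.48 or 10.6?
10.6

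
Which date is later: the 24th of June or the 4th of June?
the 24th of June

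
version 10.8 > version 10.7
True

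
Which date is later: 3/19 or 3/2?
3/19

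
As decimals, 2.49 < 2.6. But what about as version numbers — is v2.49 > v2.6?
True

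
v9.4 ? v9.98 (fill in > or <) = <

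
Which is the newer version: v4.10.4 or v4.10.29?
v4.10.29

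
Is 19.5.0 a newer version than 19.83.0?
No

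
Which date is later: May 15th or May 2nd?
May 15th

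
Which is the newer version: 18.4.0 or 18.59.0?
18.59.0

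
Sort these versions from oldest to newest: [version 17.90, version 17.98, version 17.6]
[version 17.6, version 17.90, version 17.98]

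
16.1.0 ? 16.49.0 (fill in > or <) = <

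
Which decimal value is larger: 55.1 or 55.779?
55.779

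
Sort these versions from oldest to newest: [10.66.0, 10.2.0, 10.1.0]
[10.1.0, 10.2.0, 10.66.0]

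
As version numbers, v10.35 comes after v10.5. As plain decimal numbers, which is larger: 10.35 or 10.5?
10.5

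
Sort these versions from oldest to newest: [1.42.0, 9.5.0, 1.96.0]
[1.42.0, 1.96.0, 9.5.0]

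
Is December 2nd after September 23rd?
Yes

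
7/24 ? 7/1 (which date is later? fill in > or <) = >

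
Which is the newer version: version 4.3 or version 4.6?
version 4.6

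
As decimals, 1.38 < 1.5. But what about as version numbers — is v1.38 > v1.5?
True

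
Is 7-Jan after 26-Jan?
No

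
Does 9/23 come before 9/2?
No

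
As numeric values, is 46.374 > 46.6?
False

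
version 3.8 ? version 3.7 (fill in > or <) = >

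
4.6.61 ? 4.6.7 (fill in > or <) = >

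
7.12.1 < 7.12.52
True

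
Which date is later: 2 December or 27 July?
2 December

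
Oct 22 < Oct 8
False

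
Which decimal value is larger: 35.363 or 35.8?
35.8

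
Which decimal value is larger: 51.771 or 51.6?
51.771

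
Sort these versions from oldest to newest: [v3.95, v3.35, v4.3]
[v3.35, v3.95, v4.3]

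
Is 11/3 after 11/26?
No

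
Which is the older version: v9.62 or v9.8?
v9.8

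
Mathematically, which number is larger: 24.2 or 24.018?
24.2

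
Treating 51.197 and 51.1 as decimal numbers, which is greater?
51.197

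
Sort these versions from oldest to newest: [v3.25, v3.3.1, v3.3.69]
[v3.3.1, v3.3.69, v3.25]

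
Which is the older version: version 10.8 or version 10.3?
version 10.3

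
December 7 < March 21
False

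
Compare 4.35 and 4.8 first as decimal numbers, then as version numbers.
As decimals: 4.35 < 4.8. As versions: v4.35 > v4.8 (minor version 35 > 8).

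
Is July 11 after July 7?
Yes. Day 11 comes after day 7 in July — this is a date comparison, not a decimal one (the decimal 7.11 would be smaller than 7.7).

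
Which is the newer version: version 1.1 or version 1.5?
version 1.5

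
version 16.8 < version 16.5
False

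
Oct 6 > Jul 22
True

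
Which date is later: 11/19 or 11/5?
11/19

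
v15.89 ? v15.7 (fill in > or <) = >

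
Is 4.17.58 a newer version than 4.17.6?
Yes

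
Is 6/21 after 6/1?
Yes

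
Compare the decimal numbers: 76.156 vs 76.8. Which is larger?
76.8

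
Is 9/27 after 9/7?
Yes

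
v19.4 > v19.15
False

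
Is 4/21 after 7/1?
No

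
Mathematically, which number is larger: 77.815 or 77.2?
77.815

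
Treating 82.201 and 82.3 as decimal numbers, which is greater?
82.3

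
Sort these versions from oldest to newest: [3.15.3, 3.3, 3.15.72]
[3.3, 3.15.3, 3.15.72]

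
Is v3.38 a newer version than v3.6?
Yes. Version numbers are compared segment by segment as integers, not as decimals: minor version 38 > 6, so v3.38 > v3.6 (even though the decimal 3.38 < 3.6).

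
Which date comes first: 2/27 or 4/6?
2/27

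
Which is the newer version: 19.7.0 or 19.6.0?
19.7.0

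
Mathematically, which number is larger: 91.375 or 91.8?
91.8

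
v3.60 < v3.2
False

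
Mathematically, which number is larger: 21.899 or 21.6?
21.899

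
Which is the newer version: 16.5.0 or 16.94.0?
16.94.0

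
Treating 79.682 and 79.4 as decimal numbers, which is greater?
79.682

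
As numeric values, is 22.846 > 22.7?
True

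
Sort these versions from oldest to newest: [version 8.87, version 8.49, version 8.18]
[version 8.18, version 8.49, version 8.87]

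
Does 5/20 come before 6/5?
Yes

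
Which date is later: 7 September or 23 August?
7 September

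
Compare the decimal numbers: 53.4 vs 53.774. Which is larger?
53.774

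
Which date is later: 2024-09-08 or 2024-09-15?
2024-09-15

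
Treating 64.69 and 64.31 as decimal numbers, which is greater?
64.69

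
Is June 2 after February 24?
Yes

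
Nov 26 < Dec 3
True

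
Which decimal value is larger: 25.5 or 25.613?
25.613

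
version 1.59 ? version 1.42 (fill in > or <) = >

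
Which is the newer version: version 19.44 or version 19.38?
version 19.44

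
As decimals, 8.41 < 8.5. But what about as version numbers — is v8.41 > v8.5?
True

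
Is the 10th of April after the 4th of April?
Yes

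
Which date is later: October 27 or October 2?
October 27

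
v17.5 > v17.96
False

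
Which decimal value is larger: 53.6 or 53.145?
53.6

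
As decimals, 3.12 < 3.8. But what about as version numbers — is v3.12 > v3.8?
True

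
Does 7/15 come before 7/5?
No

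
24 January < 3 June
True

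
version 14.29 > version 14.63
False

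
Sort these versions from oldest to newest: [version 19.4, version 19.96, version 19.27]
[version 19.4, version 19.27, version 19.96]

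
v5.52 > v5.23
True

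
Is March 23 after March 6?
Yes. Day 23 comes after day 6 in March — this is a date comparison, not a decimal one (the decimal 3.23 would be smaller than 3.6).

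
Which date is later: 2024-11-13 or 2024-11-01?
2024-11-13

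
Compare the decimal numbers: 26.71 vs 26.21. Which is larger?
26.71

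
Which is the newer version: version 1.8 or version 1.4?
version 1.8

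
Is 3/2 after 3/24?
No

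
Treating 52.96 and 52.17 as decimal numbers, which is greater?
52.96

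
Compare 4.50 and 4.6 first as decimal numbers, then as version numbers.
As decimals: 4.50 < 4.6. As versions: v4.50 > v4.6 (minor version 50 > 6).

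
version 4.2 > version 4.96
False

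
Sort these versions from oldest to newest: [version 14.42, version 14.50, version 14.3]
[version 14.3, version 14.42, version 14.50]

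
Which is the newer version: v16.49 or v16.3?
v16.49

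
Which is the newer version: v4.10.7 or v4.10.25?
v4.10.25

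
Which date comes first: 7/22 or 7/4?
7/4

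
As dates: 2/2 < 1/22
False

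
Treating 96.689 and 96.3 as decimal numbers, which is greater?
96.689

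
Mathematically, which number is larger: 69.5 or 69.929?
69.929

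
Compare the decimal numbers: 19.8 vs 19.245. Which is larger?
19.8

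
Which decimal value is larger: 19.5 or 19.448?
19.5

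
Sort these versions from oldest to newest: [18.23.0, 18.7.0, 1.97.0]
[1.97.0, 18.7.0, 18.23.0]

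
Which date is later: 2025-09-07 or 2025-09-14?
2025-09-14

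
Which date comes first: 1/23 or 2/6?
1/23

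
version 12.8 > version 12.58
False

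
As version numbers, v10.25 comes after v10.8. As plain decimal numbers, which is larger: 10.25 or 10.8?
10.8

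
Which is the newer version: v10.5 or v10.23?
v10.23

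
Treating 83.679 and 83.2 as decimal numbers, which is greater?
83.679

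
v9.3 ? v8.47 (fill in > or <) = >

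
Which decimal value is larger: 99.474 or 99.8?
99.8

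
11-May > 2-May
True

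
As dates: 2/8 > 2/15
False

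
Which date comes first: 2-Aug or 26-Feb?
26-Feb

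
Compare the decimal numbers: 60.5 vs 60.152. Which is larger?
60.5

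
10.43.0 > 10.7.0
True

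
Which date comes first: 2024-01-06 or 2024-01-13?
2024-01-06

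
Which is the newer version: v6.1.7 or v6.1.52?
v6.1.52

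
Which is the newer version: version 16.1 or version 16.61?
version 16.61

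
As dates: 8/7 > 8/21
False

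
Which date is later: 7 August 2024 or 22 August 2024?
22 August 2024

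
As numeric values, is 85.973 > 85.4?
True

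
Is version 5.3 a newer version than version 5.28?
No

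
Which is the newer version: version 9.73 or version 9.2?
version 9.73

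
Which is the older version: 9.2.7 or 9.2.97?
9.2.7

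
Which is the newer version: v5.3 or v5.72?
v5.72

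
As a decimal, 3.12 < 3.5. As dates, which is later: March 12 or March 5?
March 12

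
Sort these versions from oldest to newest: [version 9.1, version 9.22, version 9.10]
[version 9.1, version 9.10, version 9.22]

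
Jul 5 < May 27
False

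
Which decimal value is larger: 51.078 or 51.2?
51.2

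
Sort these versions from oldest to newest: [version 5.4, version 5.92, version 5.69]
[version 5.4, version 5.69, version 5.92]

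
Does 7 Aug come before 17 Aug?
Yes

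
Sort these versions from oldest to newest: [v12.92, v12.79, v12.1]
[v12.1, v12.79, v12.92]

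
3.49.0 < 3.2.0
False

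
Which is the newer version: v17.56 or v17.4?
v17.56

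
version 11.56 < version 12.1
True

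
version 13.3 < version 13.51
True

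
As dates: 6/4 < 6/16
True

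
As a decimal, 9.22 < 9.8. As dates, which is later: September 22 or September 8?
September 22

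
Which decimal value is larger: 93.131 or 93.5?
93.5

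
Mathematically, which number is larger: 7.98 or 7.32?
7.98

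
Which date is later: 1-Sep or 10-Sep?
10-Sep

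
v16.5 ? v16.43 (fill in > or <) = <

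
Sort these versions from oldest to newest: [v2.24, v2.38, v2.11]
[v2.11, v2.24, v2.38]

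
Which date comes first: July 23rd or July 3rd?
July 3rd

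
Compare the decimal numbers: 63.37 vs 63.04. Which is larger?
63.37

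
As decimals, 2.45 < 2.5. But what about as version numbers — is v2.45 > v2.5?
True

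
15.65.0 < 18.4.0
True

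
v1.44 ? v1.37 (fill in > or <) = >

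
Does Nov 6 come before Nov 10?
Yes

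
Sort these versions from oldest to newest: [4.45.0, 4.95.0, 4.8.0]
[4.8.0, 4.45.0, 4.95.0]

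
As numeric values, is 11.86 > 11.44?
True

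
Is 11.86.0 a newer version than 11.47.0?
Yes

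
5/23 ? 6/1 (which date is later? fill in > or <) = <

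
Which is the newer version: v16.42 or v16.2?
v16.42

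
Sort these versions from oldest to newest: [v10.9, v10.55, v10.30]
[v10.9, v10.30, v10.55]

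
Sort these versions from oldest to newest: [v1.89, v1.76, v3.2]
[v1.76, v1.89, v3.2]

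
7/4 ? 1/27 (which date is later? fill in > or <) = >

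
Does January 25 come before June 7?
Yes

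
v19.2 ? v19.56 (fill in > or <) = <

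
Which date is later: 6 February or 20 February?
20 February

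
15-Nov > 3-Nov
True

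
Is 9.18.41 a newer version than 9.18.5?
Yes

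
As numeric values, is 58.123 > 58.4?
False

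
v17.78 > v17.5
True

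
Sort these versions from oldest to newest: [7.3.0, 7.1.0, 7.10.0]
[7.1.0, 7.3.0, 7.10.0]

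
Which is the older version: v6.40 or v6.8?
v6.8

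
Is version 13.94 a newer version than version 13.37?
Yes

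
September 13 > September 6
True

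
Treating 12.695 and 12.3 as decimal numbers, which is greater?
12.695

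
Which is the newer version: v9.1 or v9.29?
v9.29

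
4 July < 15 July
True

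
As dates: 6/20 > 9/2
False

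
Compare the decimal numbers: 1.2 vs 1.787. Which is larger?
1.787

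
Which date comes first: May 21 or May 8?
May 8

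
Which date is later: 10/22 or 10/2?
10/22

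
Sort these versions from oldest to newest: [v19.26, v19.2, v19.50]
[v19.2, v19.26, v19.50]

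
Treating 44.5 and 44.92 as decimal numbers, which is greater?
44.92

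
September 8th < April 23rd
False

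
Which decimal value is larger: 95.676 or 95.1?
95.676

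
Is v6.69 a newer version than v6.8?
Yes. Version numbers are compared segment by segment as integers, not as decimals: minor version 69 > 8, so v6.69 > v6.8 (even though the decimal 6.69 < 6.8).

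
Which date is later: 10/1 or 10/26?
10/26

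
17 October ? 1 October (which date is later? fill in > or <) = >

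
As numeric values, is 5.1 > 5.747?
False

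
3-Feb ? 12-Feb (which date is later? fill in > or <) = <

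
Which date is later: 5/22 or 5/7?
5/22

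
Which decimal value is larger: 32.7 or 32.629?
32.7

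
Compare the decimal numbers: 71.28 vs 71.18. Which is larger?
71.28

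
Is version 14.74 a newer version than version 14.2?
Yes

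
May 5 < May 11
True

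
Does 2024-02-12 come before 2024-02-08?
No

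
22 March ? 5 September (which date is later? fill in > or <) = <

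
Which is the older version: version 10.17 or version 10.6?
version 10.6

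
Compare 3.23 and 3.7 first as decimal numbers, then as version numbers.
As decimals: 3.23 < 3.7. As versions: v3.23 > v3.7 (minor version 23 > 7).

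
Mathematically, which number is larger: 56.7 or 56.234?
56.7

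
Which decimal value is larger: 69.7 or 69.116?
69.7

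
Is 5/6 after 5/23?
No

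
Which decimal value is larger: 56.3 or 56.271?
56.3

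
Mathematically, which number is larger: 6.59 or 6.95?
6.95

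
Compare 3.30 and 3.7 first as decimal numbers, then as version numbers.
As decimals: 3.30 < 3.7. As versions: v3.30 > v3.7 (minor version 30 > 7).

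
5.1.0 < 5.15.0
True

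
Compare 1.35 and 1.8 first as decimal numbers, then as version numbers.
As decimals: 1.35 < 1.8. As versions: v1.35 > v1.8 (minor version 35 > 8).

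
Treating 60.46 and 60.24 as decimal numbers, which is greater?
60.46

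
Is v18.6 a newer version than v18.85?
No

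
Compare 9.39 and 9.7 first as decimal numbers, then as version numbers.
As decimals: 9.39 < 9.7. As versions: v9.39 > v9.7 (minor version 39 > 7).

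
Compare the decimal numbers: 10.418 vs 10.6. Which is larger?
10.6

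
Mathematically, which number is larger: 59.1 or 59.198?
59.198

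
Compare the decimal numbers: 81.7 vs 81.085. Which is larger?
81.7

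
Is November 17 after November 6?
Yes. Day 17 comes after day 6 in November — this is a date comparison, not a decimal one (the decimal 11.17 would be smaller than 11.6).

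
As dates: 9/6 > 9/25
False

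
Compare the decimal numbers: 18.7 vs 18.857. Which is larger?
18.857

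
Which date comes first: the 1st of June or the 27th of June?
the 1st of June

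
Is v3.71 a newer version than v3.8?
Yes. Version numbers are compared segment by segment as integers, not as decimals: minor version 71 > 8, so v3.71 > v3.8 (even though the decimal 3.71 < 3.8).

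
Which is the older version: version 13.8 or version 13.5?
version 13.5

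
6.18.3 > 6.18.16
False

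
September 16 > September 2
True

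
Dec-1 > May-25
True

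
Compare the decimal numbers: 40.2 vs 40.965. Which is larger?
40.965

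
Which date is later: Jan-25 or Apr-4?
Apr-4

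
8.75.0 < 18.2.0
True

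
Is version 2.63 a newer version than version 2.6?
Yes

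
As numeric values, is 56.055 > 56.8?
False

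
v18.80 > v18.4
True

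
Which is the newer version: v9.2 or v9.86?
v9.86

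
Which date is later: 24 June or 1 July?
1 July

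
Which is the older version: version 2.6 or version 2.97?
version 2.6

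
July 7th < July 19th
True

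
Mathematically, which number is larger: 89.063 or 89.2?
89.2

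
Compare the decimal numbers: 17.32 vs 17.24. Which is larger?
17.32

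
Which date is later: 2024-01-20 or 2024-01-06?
2024-01-20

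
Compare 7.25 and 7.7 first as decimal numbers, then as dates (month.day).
As decimals: 7.25 < 7.7. As dates: 7/25 is later than 7/7 (day 25 > day 7).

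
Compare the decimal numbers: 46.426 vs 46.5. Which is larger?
46.5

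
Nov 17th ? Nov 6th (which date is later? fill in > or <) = >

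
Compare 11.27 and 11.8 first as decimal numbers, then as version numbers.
As decimals: 11.27 < 11.8. As versions: v11.27 > v11.8 (minor version 27 > 8).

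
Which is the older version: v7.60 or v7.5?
v7.5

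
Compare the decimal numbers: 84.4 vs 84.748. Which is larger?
84.748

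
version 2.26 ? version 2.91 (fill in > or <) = <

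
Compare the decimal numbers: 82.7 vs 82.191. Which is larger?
82.7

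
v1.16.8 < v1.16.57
True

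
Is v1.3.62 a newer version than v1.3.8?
Yes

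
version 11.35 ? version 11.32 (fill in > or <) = >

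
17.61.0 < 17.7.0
False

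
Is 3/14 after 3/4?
Yes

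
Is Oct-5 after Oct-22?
No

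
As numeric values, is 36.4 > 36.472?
False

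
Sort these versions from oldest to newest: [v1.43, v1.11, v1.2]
[v1.2, v1.11, v1.43]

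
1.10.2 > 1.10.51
False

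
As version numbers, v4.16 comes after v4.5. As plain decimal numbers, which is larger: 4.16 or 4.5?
4.5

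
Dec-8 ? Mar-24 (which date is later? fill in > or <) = >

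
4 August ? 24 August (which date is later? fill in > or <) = <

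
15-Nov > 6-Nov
True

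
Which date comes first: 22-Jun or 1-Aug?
22-Jun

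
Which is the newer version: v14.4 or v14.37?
v14.37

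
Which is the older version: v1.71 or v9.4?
v1.71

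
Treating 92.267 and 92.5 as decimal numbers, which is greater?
92.5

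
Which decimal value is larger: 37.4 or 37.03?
37.4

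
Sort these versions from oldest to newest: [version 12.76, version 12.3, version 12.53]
[version 12.3, version 12.53, version 12.76]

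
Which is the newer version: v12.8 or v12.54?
v12.54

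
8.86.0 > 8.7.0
True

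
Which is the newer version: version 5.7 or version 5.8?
version 5.8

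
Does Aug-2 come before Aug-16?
Yes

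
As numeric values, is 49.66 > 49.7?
False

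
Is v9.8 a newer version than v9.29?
No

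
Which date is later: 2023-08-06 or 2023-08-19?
2023-08-19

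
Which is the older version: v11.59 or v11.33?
v11.33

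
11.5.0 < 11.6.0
True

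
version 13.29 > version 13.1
True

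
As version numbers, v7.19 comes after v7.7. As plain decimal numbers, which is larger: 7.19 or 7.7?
7.7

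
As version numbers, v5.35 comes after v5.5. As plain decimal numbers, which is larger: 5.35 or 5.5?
5.5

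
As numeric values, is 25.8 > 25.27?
True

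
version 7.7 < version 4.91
False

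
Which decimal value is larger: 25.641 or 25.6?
25.641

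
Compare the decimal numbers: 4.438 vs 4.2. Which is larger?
4.438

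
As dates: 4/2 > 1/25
True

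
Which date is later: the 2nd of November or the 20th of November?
the 20th of November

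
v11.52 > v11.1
True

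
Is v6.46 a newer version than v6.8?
Yes. Version numbers are compared segment by segment as integers, not as decimals: minor version 46 > 8, so v6.46 > v6.8 (even though the decimal 6.46 < 6.8).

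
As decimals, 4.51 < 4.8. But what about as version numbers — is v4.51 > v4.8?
True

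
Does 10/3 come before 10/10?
Yes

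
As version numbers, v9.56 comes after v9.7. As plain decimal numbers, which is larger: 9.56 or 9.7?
9.7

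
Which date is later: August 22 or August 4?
August 22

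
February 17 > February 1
True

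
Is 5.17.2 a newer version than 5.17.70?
No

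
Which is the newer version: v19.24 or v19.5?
v19.24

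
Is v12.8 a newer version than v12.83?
No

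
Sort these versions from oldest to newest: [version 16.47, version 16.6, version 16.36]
[version 16.6, version 16.36, version 16.47]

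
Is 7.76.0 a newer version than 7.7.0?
Yes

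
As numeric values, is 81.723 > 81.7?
True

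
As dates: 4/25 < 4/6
False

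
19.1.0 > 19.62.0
False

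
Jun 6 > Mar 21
True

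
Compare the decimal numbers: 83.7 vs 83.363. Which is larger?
83.7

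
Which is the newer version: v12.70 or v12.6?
v12.70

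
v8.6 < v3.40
False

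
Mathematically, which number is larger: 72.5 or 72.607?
72.607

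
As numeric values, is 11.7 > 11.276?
True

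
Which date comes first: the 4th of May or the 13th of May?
the 4th of May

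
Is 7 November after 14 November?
No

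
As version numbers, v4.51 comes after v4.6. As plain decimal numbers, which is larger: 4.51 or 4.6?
4.6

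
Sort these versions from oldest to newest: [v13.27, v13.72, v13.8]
[v13.8, v13.27, v13.72]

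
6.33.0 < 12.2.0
True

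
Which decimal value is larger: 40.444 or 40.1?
40.444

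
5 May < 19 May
True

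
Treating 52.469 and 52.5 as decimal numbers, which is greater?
52.5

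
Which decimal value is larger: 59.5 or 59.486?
59.5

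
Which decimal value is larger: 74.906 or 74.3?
74.906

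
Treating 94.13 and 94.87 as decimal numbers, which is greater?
94.87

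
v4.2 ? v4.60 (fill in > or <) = <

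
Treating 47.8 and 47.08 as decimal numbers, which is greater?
47.8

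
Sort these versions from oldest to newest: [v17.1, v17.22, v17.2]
[v17.1, v17.2, v17.22]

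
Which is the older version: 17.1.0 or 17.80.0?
17.1.0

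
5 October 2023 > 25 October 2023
False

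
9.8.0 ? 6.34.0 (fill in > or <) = >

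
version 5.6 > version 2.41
True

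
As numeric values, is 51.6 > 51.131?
True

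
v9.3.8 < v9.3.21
True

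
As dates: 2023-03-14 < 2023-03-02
False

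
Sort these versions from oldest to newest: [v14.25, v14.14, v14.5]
[v14.5, v14.14, v14.25]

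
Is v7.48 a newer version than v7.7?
Yes. Version numbers are compared segment by segment as integers, not as decimals: minor version 48 > 7, so v7.48 > v7.7 (even though the decimal 7.48 < 7.7).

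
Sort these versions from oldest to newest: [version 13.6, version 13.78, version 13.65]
[version 13.6, version 13.65, version 13.78]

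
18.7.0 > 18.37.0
False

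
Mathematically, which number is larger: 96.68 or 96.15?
96.68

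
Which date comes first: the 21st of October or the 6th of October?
the 6th of October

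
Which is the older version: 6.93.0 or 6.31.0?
6.31.0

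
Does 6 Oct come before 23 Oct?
Yes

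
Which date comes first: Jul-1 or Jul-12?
Jul-1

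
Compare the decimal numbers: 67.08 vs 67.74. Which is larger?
67.74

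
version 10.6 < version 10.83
True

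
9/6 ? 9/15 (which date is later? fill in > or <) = <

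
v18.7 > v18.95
False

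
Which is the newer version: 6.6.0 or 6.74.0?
6.74.0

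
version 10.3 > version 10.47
False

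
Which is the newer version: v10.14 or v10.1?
v10.14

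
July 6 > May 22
True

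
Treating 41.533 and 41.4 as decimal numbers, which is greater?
41.533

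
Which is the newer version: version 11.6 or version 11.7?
version 11.7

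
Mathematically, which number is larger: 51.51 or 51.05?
51.51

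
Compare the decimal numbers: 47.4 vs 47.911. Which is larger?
47.911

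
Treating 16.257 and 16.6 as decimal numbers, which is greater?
16.6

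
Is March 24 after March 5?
Yes. Day 24 comes after day 5 in March — this is a date comparison, not a decimal one (the decimal 3.24 would be smaller than 3.5).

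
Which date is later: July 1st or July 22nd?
July 22nd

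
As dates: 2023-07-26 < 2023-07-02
False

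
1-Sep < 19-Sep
True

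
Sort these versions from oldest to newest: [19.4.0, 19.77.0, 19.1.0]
[19.1.0, 19.4.0, 19.77.0]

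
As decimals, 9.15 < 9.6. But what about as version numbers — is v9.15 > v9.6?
True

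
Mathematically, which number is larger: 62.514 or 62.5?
62.514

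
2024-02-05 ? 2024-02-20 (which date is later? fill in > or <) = <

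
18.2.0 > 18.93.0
False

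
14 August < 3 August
False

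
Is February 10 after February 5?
Yes. Day 10 comes after day 5 in February — this is a date comparison, not a decimal one (the decimal 2.10 would be smaller than 2.5).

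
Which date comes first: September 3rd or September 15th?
September 3rd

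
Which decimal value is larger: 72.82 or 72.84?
72.84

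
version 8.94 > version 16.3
False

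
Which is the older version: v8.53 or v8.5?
v8.5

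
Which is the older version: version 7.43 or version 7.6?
version 7.6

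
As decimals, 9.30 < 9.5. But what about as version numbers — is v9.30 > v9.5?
True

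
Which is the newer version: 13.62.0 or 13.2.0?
13.62.0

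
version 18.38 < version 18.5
False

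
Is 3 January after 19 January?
No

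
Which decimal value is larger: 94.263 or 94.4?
94.4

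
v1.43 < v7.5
True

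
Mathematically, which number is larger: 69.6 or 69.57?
69.6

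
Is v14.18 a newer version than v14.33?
No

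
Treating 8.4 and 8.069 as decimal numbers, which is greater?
8.4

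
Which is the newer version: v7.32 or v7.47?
v7.47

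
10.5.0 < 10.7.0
True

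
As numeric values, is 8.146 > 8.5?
False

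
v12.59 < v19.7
True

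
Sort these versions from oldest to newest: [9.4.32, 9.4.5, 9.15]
[9.4.5, 9.4.32, 9.15]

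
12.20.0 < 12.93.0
True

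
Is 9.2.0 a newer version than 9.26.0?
No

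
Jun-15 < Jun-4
False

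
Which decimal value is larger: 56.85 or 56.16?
56.85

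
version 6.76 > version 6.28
True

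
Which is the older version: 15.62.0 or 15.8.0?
15.8.0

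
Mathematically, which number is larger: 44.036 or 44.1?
44.1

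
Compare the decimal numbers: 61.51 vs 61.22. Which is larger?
61.51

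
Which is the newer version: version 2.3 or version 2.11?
version 2.11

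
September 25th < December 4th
True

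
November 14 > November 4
True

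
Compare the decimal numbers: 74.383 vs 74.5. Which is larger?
74.5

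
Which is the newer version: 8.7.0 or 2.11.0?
8.7.0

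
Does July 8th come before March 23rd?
No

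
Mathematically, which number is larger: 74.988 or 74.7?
74.988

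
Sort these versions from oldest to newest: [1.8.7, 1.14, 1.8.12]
[1.8.7, 1.8.12, 1.14]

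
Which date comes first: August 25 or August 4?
August 4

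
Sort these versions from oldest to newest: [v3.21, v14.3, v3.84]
[v3.21, v3.84, v14.3]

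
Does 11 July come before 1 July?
No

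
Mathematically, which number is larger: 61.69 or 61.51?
61.69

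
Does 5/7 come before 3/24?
No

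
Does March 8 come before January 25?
No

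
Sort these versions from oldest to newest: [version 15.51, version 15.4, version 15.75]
[version 15.4, version 15.51, version 15.75]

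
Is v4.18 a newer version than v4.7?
Yes. Version numbers are compared segment by segment as integers, not as decimals: minor version 18 > 7, so v4.18 > v4.7 (even though the decimal 4.18 < 4.7).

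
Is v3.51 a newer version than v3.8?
Yes. Version numbers are compared segment by segment as integers, not as decimals: minor version 51 > 8, so v3.51 > v3.8 (even though the decimal 3.51 < 3.8).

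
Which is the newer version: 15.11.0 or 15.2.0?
15.11.0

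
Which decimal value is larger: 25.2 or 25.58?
25.58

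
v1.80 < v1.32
False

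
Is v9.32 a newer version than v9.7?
Yes. Version numbers are compared segment by segment as integers, not as decimals: minor version 32 > 7, so v9.32 > v9.7 (even though the decimal 9.32 < 9.7).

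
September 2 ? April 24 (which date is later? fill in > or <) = >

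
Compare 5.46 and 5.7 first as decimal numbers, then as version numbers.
As decimals: 5.46 < 5.7. As versions: v5.46 > v5.7 (minor version 46 > 7).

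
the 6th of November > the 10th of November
False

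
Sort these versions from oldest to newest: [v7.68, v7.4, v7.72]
[v7.4, v7.68, v7.72]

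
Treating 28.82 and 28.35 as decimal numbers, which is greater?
28.82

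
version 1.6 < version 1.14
True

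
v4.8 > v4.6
True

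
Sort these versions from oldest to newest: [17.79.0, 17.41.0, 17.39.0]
[17.39.0, 17.41.0, 17.79.0]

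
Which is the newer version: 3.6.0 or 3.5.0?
3.6.0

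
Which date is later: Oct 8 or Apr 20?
Oct 8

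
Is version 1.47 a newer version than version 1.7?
Yes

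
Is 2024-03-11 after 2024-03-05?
Yes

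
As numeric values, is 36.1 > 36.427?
False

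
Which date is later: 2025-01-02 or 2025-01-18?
2025-01-18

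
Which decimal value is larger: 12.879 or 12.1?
12.879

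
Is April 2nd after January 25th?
Yes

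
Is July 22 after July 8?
Yes. Day 22 comes after day 8 in July — this is a date comparison, not a decimal one (the decimal 7.22 would be smaller than 7.8).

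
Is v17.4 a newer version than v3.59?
Yes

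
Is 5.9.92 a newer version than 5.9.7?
Yes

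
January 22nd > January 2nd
True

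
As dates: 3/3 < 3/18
True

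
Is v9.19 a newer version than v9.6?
Yes. Version numbers are compared segment by segment as integers, not as decimals: minor version 19 > 6, so v9.19 > v9.6 (even though the decimal 9.19 < 9.6).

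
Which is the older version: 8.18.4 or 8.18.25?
8.18.4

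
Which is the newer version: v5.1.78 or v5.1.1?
v5.1.78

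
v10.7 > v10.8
False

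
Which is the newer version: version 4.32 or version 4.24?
version 4.32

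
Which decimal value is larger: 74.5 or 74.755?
74.755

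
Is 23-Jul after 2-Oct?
No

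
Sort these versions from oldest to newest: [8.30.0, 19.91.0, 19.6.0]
[8.30.0, 19.6.0, 19.91.0]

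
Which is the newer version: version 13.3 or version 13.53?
version 13.53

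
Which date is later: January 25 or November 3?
November 3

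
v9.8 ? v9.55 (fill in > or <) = <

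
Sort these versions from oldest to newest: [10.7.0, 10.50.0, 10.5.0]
[10.5.0, 10.7.0, 10.50.0]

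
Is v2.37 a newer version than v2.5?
Yes. Version numbers are compared segment by segment as integers, not as decimals: minor version 37 > 5, so v2.37 > v2.5 (even though the decimal 2.37 < 2.5).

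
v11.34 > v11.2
True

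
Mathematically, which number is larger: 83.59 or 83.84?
83.84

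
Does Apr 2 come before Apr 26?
Yes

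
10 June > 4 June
True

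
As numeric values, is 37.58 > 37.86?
False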